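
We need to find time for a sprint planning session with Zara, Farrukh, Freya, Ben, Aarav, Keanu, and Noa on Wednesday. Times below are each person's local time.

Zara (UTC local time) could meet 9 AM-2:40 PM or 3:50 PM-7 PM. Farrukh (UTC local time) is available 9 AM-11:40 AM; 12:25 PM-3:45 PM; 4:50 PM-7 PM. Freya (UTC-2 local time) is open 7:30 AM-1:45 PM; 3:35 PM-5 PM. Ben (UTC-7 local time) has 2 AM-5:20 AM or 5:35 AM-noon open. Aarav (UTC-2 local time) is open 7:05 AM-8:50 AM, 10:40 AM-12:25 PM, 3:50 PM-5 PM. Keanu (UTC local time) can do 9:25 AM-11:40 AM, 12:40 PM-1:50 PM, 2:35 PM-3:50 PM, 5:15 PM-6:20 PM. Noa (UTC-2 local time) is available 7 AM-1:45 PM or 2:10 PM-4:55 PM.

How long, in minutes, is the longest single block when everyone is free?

80

Zara in UTC: 09:00-14:40, 15:50-19:00.
Farrukh in UTC: 09:00-11:40, 12:25-15:45, 16:50-19:00.
Freya in UTC: 09:30-15:45, 17:35-19:00 (add 2h to convert from UTC-2).
Ben in UTC: 09:00-12:20, 12:35-19:00 (add 7h to convert from UTC-7).
Aarav in UTC: 09:05-10:50, 12:40-14:25, 17:50-19:00 (add 2h to convert from UTC-2).
Keanu in UTC: 09:25-11:40, 12:40-13:50, 14:35-15:50, 17:15-18:20.
Noa in UTC: 09:00-15:45, 16:10-18:55 (add 2h to convert from UTC-2).
Zara ∩ Farrukh: 09:00-11:40, 12:25-14:40, 16:50-19:00.
Zara ∩ Farrukh ∩ Freya: 09:30-11:40, 12:25-14:40, 17:35-19:00.
Zara ∩ Farrukh ∩ Freya ∩ Ben: 09:30-11:40, 12:35-14:40, 17:35-19:00.
Zara ∩ Farrukh ∩ Freya ∩ Ben ∩ Aarav: 09:30-10:50, 12:40-14:25, 17:50-19:00.
Zara ∩ Farrukh ∩ Freya ∩ Ben ∩ Aarav ∩ Keanu: 09:30-10:50, 12:40-13:50, 17:50-18:20.
Zara ∩ Farrukh ∩ Freya ∩ Ben ∩ Aarav ∩ Keanu ∩ Noa: 09:30-10:50, 12:40-13:50, 17:50-18:20.
The longest is 09:30-10:50 at 80 minutes.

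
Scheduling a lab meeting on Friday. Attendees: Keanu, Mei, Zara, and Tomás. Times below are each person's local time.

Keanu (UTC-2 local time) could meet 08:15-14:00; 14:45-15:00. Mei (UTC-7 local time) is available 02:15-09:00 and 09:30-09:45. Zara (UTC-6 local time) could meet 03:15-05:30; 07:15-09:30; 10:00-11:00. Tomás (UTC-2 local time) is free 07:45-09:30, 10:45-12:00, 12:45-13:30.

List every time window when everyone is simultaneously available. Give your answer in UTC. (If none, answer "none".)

10:15-11:30, 13:15-14:00, 14:45-15:30

Keanu in UTC: 10:15-16:00, 16:45-17:00 (add 2h to convert from UTC-2).
Mei in UTC: 09:15-16:00, 16:30-16:45 (add 7h to convert from UTC-7).
Zara in UTC: 09:15-11:30, 13:15-15:30, 16:00-17:00 (add 6h to convert from UTC-6).
Tomás in UTC: 09:45-11:30, 12:45-14:00, 14:45-15:30 (add 2h to convert from UTC-2).
Keanu ∩ Mei: 10:15-16:00.
Keanu ∩ Mei ∩ Zara: 10:15-11:30, 13:15-15:30.
Keanu ∩ Mei ∩ Zara ∩ Tomás: 10:15-11:30, 13:15-14:00, 14:45-15:30.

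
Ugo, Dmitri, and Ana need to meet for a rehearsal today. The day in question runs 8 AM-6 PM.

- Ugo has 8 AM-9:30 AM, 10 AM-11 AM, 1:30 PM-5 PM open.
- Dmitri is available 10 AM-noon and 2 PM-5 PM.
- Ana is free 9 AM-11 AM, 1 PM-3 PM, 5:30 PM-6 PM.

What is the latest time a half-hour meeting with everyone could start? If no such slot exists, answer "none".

Ugo ∩ Dmitri: 10:00-11:00, 14:00-17:00.
Ugo ∩ Dmitri ∩ Ana: 10:00-11:00, 14:00-15:00.
The last common window of at least 30 minutes is 14:00-15:00; a 30-minute meeting can start as late as 14:30 and still end by 15:00.

14:30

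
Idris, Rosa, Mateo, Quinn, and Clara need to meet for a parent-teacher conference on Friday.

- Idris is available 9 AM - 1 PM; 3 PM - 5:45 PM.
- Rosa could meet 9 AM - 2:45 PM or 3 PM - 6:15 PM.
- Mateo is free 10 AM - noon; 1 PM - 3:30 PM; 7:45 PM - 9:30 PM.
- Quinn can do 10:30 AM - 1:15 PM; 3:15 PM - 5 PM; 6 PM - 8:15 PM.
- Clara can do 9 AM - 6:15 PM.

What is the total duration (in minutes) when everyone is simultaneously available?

Idris ∩ Rosa: 09:00-13:00, 15:00-17:45.
Idris ∩ Rosa ∩ Mateo: 10:00-12:00, 15:00-15:30.
Idris ∩ Rosa ∩ Mateo ∩ Quinn: 10:30-12:00, 15:15-15:30.
Idris ∩ Rosa ∩ Mateo ∩ Quinn ∩ Clara: 10:30-12:00, 15:15-15:30.
So the common availability across everyone is 10:30-12:00, 15:15-15:30.
Summing the common windows: 90 + 15 = 105 minutes.

105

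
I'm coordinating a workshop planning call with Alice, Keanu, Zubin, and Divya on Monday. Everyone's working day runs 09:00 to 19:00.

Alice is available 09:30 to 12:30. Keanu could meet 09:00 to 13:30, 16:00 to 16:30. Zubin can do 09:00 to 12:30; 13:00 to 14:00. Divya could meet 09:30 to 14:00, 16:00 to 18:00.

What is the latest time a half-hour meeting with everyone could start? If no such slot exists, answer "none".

Alice ∩ Keanu: 09:30-12:30.
Alice ∩ Keanu ∩ Zubin: 09:30-12:30.
Alice ∩ Keanu ∩ Zubin ∩ Divya: 09:30-12:30.
So the common availability across everyone is 09:30-12:30.
The last common window of at least 30 minutes is 09:30-12:30; a 30-minute meeting can start as late as 12:00 and still end by 12:30.

12:00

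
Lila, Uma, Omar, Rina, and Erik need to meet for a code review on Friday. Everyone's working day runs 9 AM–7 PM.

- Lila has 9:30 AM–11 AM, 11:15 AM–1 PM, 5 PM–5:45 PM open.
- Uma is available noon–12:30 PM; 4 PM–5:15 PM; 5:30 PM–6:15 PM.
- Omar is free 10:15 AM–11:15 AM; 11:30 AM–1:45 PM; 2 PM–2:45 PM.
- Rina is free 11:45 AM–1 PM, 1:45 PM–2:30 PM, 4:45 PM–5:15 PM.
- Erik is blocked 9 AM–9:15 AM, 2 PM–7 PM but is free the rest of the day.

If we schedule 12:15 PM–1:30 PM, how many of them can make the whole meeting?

Lila free: 09:30-11:00, 11:15-13:00, 17:00-17:45.
Uma free: 12:00-12:30, 16:00-17:15, 17:30-18:15.
Omar free: 10:15-11:15, 11:30-13:45, 14:00-14:45.
Rina free: 11:45-13:00, 13:45-14:30, 16:45-17:15.
Erik free: 09:15-14:00 (invert busy blocks within the working day).
Omar and Erik can make the full 12:15-13:30 slot — that's 2.

2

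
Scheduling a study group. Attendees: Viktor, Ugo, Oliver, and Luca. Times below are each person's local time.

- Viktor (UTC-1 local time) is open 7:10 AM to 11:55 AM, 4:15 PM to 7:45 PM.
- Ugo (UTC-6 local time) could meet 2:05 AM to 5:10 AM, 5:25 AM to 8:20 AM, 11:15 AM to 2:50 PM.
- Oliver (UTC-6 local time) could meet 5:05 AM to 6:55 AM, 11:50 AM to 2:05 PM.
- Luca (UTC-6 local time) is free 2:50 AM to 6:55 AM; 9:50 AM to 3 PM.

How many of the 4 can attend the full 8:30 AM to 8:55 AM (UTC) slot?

2

Viktor in UTC: 08:10-12:55, 17:15-20:45 (add 1h to convert from UTC-1).
Ugo in UTC: 08:05-11:10, 11:25-14:20, 17:15-20:50 (add 6h to convert from UTC-6).
Oliver in UTC: 11:05-12:55, 17:50-20:05 (add 6h to convert from UTC-6).
Luca in UTC: 08:50-12:55, 15:50-21:00 (add 6h to convert from UTC-6).
Viktor and Ugo can make the full 08:30-08:55 slot — that's 2.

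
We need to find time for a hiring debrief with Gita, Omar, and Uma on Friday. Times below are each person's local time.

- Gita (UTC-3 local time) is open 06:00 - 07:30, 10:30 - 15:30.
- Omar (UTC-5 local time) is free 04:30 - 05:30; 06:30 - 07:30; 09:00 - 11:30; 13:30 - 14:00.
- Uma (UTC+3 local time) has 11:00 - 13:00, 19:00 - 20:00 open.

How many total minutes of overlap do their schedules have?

Gita in UTC: 09:00-10:30, 13:30-18:30 (add 3h to convert from UTC-3).
Omar in UTC: 09:30-10:30, 11:30-12:30, 14:00-16:30, 18:30-19:00 (add 5h to convert from UTC-5).
Uma in UTC: 08:00-10:00, 16:00-17:00 (subtract 3h to convert from UTC+3).
Gita ∩ Omar: 09:30-10:30, 14:00-16:30.
Gita ∩ Omar ∩ Uma: 09:30-10:00, 16:00-16:30.
So the common availability across everyone is 09:30-10:00, 16:00-16:30.
Summing the common windows: 30 + 30 = 60 minutes.

60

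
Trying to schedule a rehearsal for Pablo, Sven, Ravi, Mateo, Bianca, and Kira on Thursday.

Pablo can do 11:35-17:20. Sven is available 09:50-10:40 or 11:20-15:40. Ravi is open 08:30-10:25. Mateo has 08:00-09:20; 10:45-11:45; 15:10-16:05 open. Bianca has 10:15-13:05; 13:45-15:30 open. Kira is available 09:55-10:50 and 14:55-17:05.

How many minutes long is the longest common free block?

0

Pablo ∩ Sven: 11:35-15:40.
Pablo ∩ Sven ∩ Ravi: ∅.
Pablo ∩ Sven ∩ Ravi ∩ Mateo: ∅.
Pablo ∩ Sven ∩ Ravi ∩ Mateo ∩ Bianca: ∅.
Pablo ∩ Sven ∩ Ravi ∩ Mateo ∩ Bianca ∩ Kira: ∅.
There is no time when everyone is free.
No common window exists, so the longest block is 0 minutes.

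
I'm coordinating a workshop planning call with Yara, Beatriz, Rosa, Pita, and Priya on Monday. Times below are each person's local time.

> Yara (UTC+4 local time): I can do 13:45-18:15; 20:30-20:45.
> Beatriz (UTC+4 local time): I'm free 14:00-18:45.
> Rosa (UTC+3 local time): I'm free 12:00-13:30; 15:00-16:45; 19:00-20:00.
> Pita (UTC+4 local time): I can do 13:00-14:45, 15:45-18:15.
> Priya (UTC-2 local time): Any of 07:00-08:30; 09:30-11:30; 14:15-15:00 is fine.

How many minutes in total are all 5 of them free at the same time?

120

Yara in UTC: 09:45-14:15, 16:30-16:45 (subtract 4h to convert from UTC+4).
Beatriz in UTC: 10:00-14:45 (subtract 4h to convert from UTC+4).
Rosa in UTC: 09:00-10:30, 12:00-13:45, 16:00-17:00 (subtract 3h to convert from UTC+3).
Pita in UTC: 09:00-10:45, 11:45-14:15 (subtract 4h to convert from UTC+4).
Priya in UTC: 09:00-10:30, 11:30-13:30, 16:15-17:00 (add 2h to convert from UTC-2).
Yara ∩ Beatriz: 10:00-14:15.
Yara ∩ Beatriz ∩ Rosa: 10:00-10:30, 12:00-13:45.
Yara ∩ Beatriz ∩ Rosa ∩ Pita: 10:00-10:30, 12:00-13:45.
Yara ∩ Beatriz ∩ Rosa ∩ Pita ∩ Priya: 10:00-10:30, 12:00-13:30.
So the common availability across everyone is 10:00-10:30, 12:00-13:30.
Summing the common windows: 30 + 90 = 120 minutes.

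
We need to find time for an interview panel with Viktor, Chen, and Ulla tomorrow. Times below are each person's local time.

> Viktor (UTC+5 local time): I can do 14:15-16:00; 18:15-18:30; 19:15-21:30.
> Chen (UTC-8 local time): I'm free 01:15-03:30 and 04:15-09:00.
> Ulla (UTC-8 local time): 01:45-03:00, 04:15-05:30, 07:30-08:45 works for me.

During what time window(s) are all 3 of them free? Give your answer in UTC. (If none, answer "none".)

Viktor in UTC: 09:15-11:00, 13:15-13:30, 14:15-16:30 (subtract 5h to convert from UTC+5).
Chen in UTC: 09:15-11:30, 12:15-17:00 (add 8h to convert from UTC-8).
Ulla in UTC: 09:45-11:00, 12:15-13:30, 15:30-16:45 (add 8h to convert from UTC-8).
Viktor ∩ Chen: 09:15-11:00, 13:15-13:30, 14:15-16:30.
Viktor ∩ Chen ∩ Ulla: 09:45-11:00, 13:15-13:30, 15:30-16:30.
Those are the intersection windows.

09:45-11:00, 13:15-13:30, 15:30-16:30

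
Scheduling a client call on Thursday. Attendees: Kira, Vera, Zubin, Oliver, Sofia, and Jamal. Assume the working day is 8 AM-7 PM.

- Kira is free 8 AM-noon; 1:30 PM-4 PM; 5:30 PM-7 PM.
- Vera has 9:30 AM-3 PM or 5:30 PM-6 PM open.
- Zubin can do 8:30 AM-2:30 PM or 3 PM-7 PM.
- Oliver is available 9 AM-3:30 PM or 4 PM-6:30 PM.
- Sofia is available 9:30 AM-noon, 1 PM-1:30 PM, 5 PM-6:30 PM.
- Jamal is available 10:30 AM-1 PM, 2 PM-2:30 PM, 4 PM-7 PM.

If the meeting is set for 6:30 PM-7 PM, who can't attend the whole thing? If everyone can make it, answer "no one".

Kira: free for 18:30-19:00. Vera: not fully free for 18:30-19:00. Zubin: free for 18:30-19:00. Oliver: not fully free for 18:30-19:00. Sofia: not fully free for 18:30-19:00. Jamal: free for 18:30-19:00.

Oliver, Sofia, Vera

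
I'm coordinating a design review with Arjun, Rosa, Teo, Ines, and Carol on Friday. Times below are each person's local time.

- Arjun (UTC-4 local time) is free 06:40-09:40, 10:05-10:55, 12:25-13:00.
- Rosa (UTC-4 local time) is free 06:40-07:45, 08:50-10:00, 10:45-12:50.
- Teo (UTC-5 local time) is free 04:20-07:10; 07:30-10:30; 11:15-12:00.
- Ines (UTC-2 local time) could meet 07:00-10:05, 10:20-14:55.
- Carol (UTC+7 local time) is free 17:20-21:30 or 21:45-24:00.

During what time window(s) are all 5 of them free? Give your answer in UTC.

Arjun in UTC: 10:40-13:40, 14:05-14:55, 16:25-17:00 (add 4h to convert from UTC-4).
Rosa in UTC: 10:40-11:45, 12:50-14:00, 14:45-16:50 (add 4h to convert from UTC-4).
Teo in UTC: 09:20-12:10, 12:30-15:30, 16:15-17:00 (add 5h to convert from UTC-5).
Ines in UTC: 09:00-12:05, 12:20-16:55 (add 2h to convert from UTC-2).
Carol in UTC: 10:20-14:30, 14:45-17:00 (subtract 7h to convert from UTC+7).
Arjun ∩ Rosa: 10:40-11:45, 12:50-13:40, 14:45-14:55, 16:25-16:50.
Arjun ∩ Rosa ∩ Teo: 10:40-11:45, 12:50-13:40, 14:45-14:55, 16:25-16:50.
Arjun ∩ Rosa ∩ Teo ∩ Ines: 10:40-11:45, 12:50-13:40, 14:45-14:55, 16:25-16:50.
Arjun ∩ Rosa ∩ Teo ∩ Ines ∩ Carol: 10:40-11:45, 12:50-13:40, 14:45-14:55, 16:25-16:50.

10:40-11:45, 12:50-13:40, 14:45-14:55, 16:25-16:50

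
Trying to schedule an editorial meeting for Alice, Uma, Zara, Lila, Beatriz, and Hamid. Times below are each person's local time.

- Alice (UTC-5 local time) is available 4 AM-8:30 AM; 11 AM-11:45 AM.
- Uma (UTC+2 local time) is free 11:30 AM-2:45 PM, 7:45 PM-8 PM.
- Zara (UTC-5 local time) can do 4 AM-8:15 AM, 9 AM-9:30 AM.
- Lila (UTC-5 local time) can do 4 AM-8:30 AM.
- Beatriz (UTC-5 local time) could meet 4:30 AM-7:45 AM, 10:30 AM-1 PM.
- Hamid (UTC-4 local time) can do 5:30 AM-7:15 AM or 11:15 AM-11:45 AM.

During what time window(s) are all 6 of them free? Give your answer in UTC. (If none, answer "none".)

09:30-11:15

Alice in UTC: 09:00-13:30, 16:00-16:45 (add 5h to convert from UTC-5).
Uma in UTC: 09:30-12:45, 17:45-18:00 (subtract 2h to convert from UTC+2).
Zara in UTC: 09:00-13:15, 14:00-14:30 (add 5h to convert from UTC-5).
Lila in UTC: 09:00-13:30 (add 5h to convert from UTC-5).
Beatriz in UTC: 09:30-12:45, 15:30-18:00 (add 5h to convert from UTC-5).
Hamid in UTC: 09:30-11:15, 15:15-15:45 (add 4h to convert from UTC-4).
Alice ∩ Uma: 09:30-12:45.
Alice ∩ Uma ∩ Zara: 09:30-12:45.
Alice ∩ Uma ∩ Zara ∩ Lila: 09:30-12:45.
Alice ∩ Uma ∩ Zara ∩ Lila ∩ Beatriz: 09:30-12:45.
Alice ∩ Uma ∩ Zara ∩ Lila ∩ Beatriz ∩ Hamid: 09:30-11:15.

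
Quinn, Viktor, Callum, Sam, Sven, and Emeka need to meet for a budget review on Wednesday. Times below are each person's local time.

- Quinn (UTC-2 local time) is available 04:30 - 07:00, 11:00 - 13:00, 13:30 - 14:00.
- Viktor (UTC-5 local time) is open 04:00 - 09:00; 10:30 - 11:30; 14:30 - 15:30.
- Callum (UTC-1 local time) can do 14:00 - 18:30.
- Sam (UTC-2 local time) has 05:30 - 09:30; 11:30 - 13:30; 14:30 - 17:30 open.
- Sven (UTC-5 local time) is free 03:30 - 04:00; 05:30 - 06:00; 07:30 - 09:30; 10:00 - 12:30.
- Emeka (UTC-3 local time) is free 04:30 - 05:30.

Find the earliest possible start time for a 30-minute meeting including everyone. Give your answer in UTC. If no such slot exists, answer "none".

Quinn in UTC: 06:30-09:00, 13:00-15:00, 15:30-16:00 (add 2h to convert from UTC-2).
Viktor in UTC: 09:00-14:00, 15:30-16:30, 19:30-20:30 (add 5h to convert from UTC-5).
Callum in UTC: 15:00-19:30 (add 1h to convert from UTC-1).
Sam in UTC: 07:30-11:30, 13:30-15:30, 16:30-19:30 (add 2h to convert from UTC-2).
Sven in UTC: 08:30-09:00, 10:30-11:00, 12:30-14:30, 15:00-17:30 (add 5h to convert from UTC-5).
Emeka in UTC: 07:30-08:30 (add 3h to convert from UTC-3).
Quinn ∩ Viktor: 13:00-14:00, 15:30-16:00.
Quinn ∩ Viktor ∩ Callum: 15:30-16:00.
Quinn ∩ Viktor ∩ Callum ∩ Sam: ∅.
Quinn ∩ Viktor ∩ Callum ∩ Sam ∩ Sven: ∅.
Quinn ∩ Viktor ∩ Callum ∩ Sam ∩ Sven ∩ Emeka: ∅.
There is no time when everyone is free.
No common window is at least 30 minutes long.

none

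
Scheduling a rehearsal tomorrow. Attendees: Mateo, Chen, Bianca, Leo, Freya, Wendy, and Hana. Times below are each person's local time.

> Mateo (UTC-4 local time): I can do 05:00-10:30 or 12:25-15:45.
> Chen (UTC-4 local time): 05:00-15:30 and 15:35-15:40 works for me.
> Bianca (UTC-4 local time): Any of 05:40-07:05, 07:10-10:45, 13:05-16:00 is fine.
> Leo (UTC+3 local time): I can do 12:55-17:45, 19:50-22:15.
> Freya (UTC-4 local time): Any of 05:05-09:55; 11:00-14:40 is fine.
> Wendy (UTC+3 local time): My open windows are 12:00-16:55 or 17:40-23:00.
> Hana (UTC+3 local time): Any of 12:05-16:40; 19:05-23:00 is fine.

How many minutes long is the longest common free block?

Mateo in UTC: 09:00-14:30, 16:25-19:45 (add 4h to convert from UTC-4).
Chen in UTC: 09:00-19:30, 19:35-19:40 (add 4h to convert from UTC-4).
Bianca in UTC: 09:40-11:05, 11:10-14:45, 17:05-20:00 (add 4h to convert from UTC-4).
Leo in UTC: 09:55-14:45, 16:50-19:15 (subtract 3h to convert from UTC+3).
Freya in UTC: 09:05-13:55, 15:00-18:40 (add 4h to convert from UTC-4).
Wendy in UTC: 09:00-13:55, 14:40-20:00 (subtract 3h to convert from UTC+3).
Hana in UTC: 09:05-13:40, 16:05-20:00 (subtract 3h to convert from UTC+3).
Mateo ∩ Chen: 09:00-14:30, 16:25-19:30, 19:35-19:40.
Mateo ∩ Chen ∩ Bianca: 09:40-11:05, 11:10-14:30, 17:05-19:30, 19:35-19:40.
Mateo ∩ Chen ∩ Bianca ∩ Leo: 09:55-11:05, 11:10-14:30, 17:05-19:15.
Mateo ∩ Chen ∩ Bianca ∩ Leo ∩ Freya: 09:55-11:05, 11:10-13:55, 17:05-18:40.
Mateo ∩ Chen ∩ Bianca ∩ Leo ∩ Freya ∩ Wendy: 09:55-11:05, 11:10-13:55, 17:05-18:40.
Mateo ∩ Chen ∩ Bianca ∩ Leo ∩ Freya ∩ Wendy ∩ Hana: 09:55-11:05, 11:10-13:40, 17:05-18:40.
The longest is 11:10-13:40 at 150 minutes.

150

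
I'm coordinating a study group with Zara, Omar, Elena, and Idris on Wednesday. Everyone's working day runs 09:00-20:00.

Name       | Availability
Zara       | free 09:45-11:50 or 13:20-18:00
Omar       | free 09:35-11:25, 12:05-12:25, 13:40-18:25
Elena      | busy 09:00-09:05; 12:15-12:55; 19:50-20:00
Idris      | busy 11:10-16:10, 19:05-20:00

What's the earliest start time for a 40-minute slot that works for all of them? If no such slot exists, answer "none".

09:45

Zara free: 09:45-11:50, 13:20-18:00.
Omar free: 09:35-11:25, 12:05-12:25, 13:40-18:25.
Elena free: 09:05-12:15, 12:55-19:50 (invert busy blocks within the working day).
Idris free: 09:00-11:10, 16:10-19:05 (invert busy blocks within the working day).
Zara ∩ Omar: 09:45-11:25, 13:40-18:00.
Zara ∩ Omar ∩ Elena: 09:45-11:25, 13:40-18:00.
Zara ∩ Omar ∩ Elena ∩ Idris: 09:45-11:10, 16:10-18:00.
The first common window of at least 40 minutes is 09:45-11:10, so the earliest start is 09:45.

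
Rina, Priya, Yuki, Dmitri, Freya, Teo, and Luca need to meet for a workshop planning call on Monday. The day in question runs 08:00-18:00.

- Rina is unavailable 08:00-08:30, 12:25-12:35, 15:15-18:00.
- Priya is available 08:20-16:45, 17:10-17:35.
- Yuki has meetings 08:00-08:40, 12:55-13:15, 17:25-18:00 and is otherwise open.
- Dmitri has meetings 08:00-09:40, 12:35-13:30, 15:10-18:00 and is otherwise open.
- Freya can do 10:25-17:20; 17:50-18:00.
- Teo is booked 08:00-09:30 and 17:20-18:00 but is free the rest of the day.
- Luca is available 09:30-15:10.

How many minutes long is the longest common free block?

Rina free: 08:30-12:25, 12:35-15:15 (invert busy blocks within the working day).
Priya free: 08:20-16:45, 17:10-17:35.
Yuki free: 08:40-12:55, 13:15-17:25 (invert busy blocks within the working day).
Dmitri free: 09:40-12:35, 13:30-15:10 (invert busy blocks within the working day).
Freya free: 10:25-17:20, 17:50-18:00.
Teo free: 09:30-17:20 (invert busy blocks within the working day).
Luca free: 09:30-15:10.
Rina ∩ Priya: 08:30-12:25, 12:35-15:15.
Rina ∩ Priya ∩ Yuki: 08:40-12:25, 12:35-12:55, 13:15-15:15.
Rina ∩ Priya ∩ Yuki ∩ Dmitri: 09:40-12:25, 13:30-15:10.
Rina ∩ Priya ∩ Yuki ∩ Dmitri ∩ Freya: 10:25-12:25, 13:30-15:10.
Rina ∩ Priya ∩ Yuki ∩ Dmitri ∩ Freya ∩ Teo: 10:25-12:25, 13:30-15:10.
Rina ∩ Priya ∩ Yuki ∩ Dmitri ∩ Freya ∩ Teo ∩ Luca: 10:25-12:25, 13:30-15:10.
Those are the intersection windows.
The longest is 10:25-12:25 at 120 minutes.

120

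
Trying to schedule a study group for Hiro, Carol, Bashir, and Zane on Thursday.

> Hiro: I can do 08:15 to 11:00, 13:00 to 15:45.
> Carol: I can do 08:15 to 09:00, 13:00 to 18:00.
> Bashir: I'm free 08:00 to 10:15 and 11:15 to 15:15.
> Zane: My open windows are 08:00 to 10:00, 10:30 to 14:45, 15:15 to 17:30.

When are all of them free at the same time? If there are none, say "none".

Hiro ∩ Carol: 08:15-09:00, 13:00-15:45.
Hiro ∩ Carol ∩ Bashir: 08:15-09:00, 13:00-15:15.
Hiro ∩ Carol ∩ Bashir ∩ Zane: 08:15-09:00, 13:00-14:45.
Those are the intersection windows.

08:15-09:00, 13:00-14:45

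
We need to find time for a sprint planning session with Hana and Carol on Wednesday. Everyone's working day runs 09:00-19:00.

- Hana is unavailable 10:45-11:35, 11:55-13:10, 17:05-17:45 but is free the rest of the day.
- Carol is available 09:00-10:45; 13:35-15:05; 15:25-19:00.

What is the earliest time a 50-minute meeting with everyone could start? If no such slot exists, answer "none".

09:00

Hana free: 09:00-10:45, 11:35-11:55, 13:10-17:05, 17:45-19:00 (invert busy blocks within the working day).
Carol free: 09:00-10:45, 13:35-15:05, 15:25-19:00.
Hana ∩ Carol: 09:00-10:45, 13:35-15:05, 15:25-17:05, 17:45-19:00.
The first common window of at least 50 minutes is 09:00-10:45, so the earliest start is 09:00.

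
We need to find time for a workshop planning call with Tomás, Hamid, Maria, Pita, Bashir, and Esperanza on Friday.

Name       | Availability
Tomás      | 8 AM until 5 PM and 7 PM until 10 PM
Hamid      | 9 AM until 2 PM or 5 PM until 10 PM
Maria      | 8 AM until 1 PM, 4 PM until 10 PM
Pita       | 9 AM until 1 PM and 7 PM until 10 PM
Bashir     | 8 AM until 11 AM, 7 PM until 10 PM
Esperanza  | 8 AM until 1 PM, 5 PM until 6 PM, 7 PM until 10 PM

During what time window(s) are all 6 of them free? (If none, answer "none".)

09:00-11:00, 19:00-22:00

Tomás ∩ Hamid: 09:00-14:00, 19:00-22:00.
Tomás ∩ Hamid ∩ Maria: 09:00-13:00, 19:00-22:00.
Tomás ∩ Hamid ∩ Maria ∩ Pita: 09:00-13:00, 19:00-22:00.
Tomás ∩ Hamid ∩ Maria ∩ Pita ∩ Bashir: 09:00-11:00, 19:00-22:00.
Tomás ∩ Hamid ∩ Maria ∩ Pita ∩ Bashir ∩ Esperanza: 09:00-11:00, 19:00-22:00.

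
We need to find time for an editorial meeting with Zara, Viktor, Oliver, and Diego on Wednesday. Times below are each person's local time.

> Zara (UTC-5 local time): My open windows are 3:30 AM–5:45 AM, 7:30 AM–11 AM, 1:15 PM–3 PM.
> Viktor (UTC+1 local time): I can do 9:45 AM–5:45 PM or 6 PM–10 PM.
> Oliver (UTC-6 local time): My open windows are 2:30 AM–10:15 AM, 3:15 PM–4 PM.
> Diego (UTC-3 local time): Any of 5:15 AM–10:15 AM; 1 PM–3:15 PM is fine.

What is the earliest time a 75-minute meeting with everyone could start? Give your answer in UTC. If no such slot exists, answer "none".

Zara in UTC: 08:30-10:45, 12:30-16:00, 18:15-20:00 (add 5h to convert from UTC-5).
Viktor in UTC: 08:45-16:45, 17:00-21:00 (subtract 1h to convert from UTC+1).
Oliver in UTC: 08:30-16:15, 21:15-22:00 (add 6h to convert from UTC-6).
Diego in UTC: 08:15-13:15, 16:00-18:15 (add 3h to convert from UTC-3).
Zara ∩ Viktor: 08:45-10:45, 12:30-16:00, 18:15-20:00.
Zara ∩ Viktor ∩ Oliver: 08:45-10:45, 12:30-16:00.
Zara ∩ Viktor ∩ Oliver ∩ Diego: 08:45-10:45, 12:30-13:15.
So the common availability across everyone is 08:45-10:45, 12:30-13:15.
The first common window of at least 75 minutes is 08:45-10:45, so the earliest start is 08:45.

08:45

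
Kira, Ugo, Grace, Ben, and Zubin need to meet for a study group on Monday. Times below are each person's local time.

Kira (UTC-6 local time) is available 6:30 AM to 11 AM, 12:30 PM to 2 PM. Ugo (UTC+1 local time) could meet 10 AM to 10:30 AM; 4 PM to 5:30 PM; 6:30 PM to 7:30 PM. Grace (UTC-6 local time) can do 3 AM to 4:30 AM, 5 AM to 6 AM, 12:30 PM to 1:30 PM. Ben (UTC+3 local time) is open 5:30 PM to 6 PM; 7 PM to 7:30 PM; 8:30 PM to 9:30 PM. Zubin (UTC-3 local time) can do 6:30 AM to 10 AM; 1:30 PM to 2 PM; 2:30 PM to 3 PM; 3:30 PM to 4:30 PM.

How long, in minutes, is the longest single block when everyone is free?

Kira in UTC: 12:30-17:00, 18:30-20:00 (add 6h to convert from UTC-6).
Ugo in UTC: 09:00-09:30, 15:00-16:30, 17:30-18:30 (subtract 1h to convert from UTC+1).
Grace in UTC: 09:00-10:30, 11:00-12:00, 18:30-19:30 (add 6h to convert from UTC-6).
Ben in UTC: 14:30-15:00, 16:00-16:30, 17:30-18:30 (subtract 3h to convert from UTC+3).
Zubin in UTC: 09:30-13:00, 16:30-17:00, 17:30-18:00, 18:30-19:30 (add 3h to convert from UTC-3).
Kira ∩ Ugo: 15:00-16:30.
Kira ∩ Ugo ∩ Grace: ∅.
Kira ∩ Ugo ∩ Grace ∩ Ben: ∅.
Kira ∩ Ugo ∩ Grace ∩ Ben ∩ Zubin: ∅.
There is no time when everyone is free.
No common window exists, so the longest block is 0 minutes.

0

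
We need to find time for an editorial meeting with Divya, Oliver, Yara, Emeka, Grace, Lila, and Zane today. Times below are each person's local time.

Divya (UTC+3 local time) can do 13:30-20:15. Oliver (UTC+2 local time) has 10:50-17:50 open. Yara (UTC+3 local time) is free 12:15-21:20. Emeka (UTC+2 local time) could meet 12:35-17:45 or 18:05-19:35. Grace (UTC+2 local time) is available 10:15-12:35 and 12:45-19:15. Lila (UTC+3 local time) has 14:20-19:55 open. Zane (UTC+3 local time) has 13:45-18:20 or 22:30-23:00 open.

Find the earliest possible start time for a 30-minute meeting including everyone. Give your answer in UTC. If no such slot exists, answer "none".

11:20

Divya in UTC: 10:30-17:15 (subtract 3h to convert from UTC+3).
Oliver in UTC: 08:50-15:50 (subtract 2h to convert from UTC+2).
Yara in UTC: 09:15-18:20 (subtract 3h to convert from UTC+3).
Emeka in UTC: 10:35-15:45, 16:05-17:35 (subtract 2h to convert from UTC+2).
Grace in UTC: 08:15-10:35, 10:45-17:15 (subtract 2h to convert from UTC+2).
Lila in UTC: 11:20-16:55 (subtract 3h to convert from UTC+3).
Zane in UTC: 10:45-15:20, 19:30-20:00 (subtract 3h to convert from UTC+3).
Divya ∩ Oliver: 10:30-15:50.
Divya ∩ Oliver ∩ Yara: 10:30-15:50.
Divya ∩ Oliver ∩ Yara ∩ Emeka: 10:35-15:45.
Divya ∩ Oliver ∩ Yara ∩ Emeka ∩ Grace: 10:45-15:45.
Divya ∩ Oliver ∩ Yara ∩ Emeka ∩ Grace ∩ Lila: 11:20-15:45.
Divya ∩ Oliver ∩ Yara ∩ Emeka ∩ Grace ∩ Lila ∩ Zane: 11:20-15:20.
The first common window of at least 30 minutes is 11:20-15:20, so the earliest start is 11:20.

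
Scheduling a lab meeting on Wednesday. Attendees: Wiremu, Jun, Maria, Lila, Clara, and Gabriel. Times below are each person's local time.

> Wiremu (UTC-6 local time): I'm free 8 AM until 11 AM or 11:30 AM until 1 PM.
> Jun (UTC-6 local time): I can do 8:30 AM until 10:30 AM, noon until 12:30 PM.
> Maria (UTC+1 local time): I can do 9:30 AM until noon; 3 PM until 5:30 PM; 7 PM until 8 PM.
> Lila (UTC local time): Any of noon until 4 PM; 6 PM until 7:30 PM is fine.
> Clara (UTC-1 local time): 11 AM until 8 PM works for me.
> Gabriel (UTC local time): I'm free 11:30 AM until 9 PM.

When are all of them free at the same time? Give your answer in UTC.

Wiremu in UTC: 14:00-17:00, 17:30-19:00 (add 6h to convert from UTC-6).
Jun in UTC: 14:30-16:30, 18:00-18:30 (add 6h to convert from UTC-6).
Maria in UTC: 08:30-11:00, 14:00-16:30, 18:00-19:00 (subtract 1h to convert from UTC+1).
Lila in UTC: 12:00-16:00, 18:00-19:30.
Clara in UTC: 12:00-21:00 (add 1h to convert from UTC-1).
Gabriel in UTC: 11:30-21:00.
Wiremu ∩ Jun: 14:30-16:30, 18:00-18:30.
Wiremu ∩ Jun ∩ Maria: 14:30-16:30, 18:00-18:30.
Wiremu ∩ Jun ∩ Maria ∩ Lila: 14:30-16:00, 18:00-18:30.
Wiremu ∩ Jun ∩ Maria ∩ Lila ∩ Clara: 14:30-16:00, 18:00-18:30.
Wiremu ∩ Jun ∩ Maria ∩ Lila ∩ Clara ∩ Gabriel: 14:30-16:00, 18:00-18:30.

14:30-16:00, 18:00-18:30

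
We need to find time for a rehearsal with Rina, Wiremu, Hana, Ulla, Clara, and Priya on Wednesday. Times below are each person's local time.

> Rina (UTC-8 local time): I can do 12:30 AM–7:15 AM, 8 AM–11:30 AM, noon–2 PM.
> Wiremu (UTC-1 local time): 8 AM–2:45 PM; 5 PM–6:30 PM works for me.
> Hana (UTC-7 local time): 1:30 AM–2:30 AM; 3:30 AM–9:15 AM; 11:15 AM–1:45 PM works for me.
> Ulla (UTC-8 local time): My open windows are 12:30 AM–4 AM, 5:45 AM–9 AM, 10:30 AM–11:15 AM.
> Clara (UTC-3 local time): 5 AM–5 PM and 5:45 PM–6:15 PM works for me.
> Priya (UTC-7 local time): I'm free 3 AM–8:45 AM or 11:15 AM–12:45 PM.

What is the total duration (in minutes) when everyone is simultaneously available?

Rina in UTC: 08:30-15:15, 16:00-19:30, 20:00-22:00 (add 8h to convert from UTC-8).
Wiremu in UTC: 09:00-15:45, 18:00-19:30 (add 1h to convert from UTC-1).
Hana in UTC: 08:30-09:30, 10:30-16:15, 18:15-20:45 (add 7h to convert from UTC-7).
Ulla in UTC: 08:30-12:00, 13:45-17:00, 18:30-19:15 (add 8h to convert from UTC-8).
Clara in UTC: 08:00-20:00, 20:45-21:15 (add 3h to convert from UTC-3).
Priya in UTC: 10:00-15:45, 18:15-19:45 (add 7h to convert from UTC-7).
Rina ∩ Wiremu: 09:00-15:15, 18:00-19:30.
Rina ∩ Wiremu ∩ Hana: 09:00-09:30, 10:30-15:15, 18:15-19:30.
Rina ∩ Wiremu ∩ Hana ∩ Ulla: 09:00-09:30, 10:30-12:00, 13:45-15:15, 18:30-19:15.
Rina ∩ Wiremu ∩ Hana ∩ Ulla ∩ Clara: 09:00-09:30, 10:30-12:00, 13:45-15:15, 18:30-19:15.
Rina ∩ Wiremu ∩ Hana ∩ Ulla ∩ Clara ∩ Priya: 10:30-12:00, 13:45-15:15, 18:30-19:15.
Summing the common windows: 90 + 90 + 45 = 225 minutes.

225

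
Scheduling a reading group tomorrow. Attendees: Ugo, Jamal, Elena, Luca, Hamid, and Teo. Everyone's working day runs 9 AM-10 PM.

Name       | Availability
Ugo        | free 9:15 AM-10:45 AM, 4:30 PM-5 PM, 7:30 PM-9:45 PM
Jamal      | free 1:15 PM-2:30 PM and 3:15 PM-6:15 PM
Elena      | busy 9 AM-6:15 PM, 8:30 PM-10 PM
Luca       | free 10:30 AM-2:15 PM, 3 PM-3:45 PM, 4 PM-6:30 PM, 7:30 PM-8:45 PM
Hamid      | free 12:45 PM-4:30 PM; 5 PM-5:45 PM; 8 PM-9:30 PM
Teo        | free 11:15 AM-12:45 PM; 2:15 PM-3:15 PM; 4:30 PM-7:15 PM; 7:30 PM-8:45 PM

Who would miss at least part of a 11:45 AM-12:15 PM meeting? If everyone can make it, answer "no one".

Ugo free: 09:15-10:45, 16:30-17:00, 19:30-21:45.
Jamal free: 13:15-14:30, 15:15-18:15.
Elena free: 18:15-20:30 (invert busy blocks within the working day).
Luca free: 10:30-14:15, 15:00-15:45, 16:00-18:30, 19:30-20:45.
Hamid free: 12:45-16:30, 17:00-17:45, 20:00-21:30.
Teo free: 11:15-12:45, 14:15-15:15, 16:30-19:15, 19:30-20:45.
Ugo: not fully free for 11:45-12:15. Jamal: not fully free for 11:45-12:15. Elena: not fully free for 11:45-12:15. Luca: free for 11:45-12:15. Hamid: not fully free for 11:45-12:15. Teo: free for 11:45-12:15.

Elena, Hamid, Jamal, Ugo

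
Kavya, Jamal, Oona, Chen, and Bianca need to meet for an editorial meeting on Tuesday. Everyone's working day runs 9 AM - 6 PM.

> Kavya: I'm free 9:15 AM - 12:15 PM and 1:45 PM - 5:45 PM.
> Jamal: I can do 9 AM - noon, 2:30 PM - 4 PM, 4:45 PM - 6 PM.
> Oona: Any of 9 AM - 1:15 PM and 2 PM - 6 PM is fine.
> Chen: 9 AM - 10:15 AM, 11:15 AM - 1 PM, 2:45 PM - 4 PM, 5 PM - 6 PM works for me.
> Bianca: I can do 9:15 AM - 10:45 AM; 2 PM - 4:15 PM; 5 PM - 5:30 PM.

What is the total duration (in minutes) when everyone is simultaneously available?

Kavya ∩ Jamal: 09:15-12:00, 14:30-16:00, 16:45-17:45.
Kavya ∩ Jamal ∩ Oona: 09:15-12:00, 14:30-16:00, 16:45-17:45.
Kavya ∩ Jamal ∩ Oona ∩ Chen: 09:15-10:15, 11:15-12:00, 14:45-16:00, 17:00-17:45.
Kavya ∩ Jamal ∩ Oona ∩ Chen ∩ Bianca: 09:15-10:15, 14:45-16:00, 17:00-17:30.
Summing the common windows: 60 + 75 + 30 = 165 minutes.

165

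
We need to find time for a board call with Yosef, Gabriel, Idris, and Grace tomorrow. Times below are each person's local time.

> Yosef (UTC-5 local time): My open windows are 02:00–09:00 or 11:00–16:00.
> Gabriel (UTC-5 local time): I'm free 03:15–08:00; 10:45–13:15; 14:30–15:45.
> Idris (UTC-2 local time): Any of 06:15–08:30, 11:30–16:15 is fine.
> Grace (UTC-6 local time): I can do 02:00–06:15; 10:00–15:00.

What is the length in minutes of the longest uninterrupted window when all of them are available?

Yosef in UTC: 07:00-14:00, 16:00-21:00 (add 5h to convert from UTC-5).
Gabriel in UTC: 08:15-13:00, 15:45-18:15, 19:30-20:45 (add 5h to convert from UTC-5).
Idris in UTC: 08:15-10:30, 13:30-18:15 (add 2h to convert from UTC-2).
Grace in UTC: 08:00-12:15, 16:00-21:00 (add 6h to convert from UTC-6).
Yosef ∩ Gabriel: 08:15-13:00, 16:00-18:15, 19:30-20:45.
Yosef ∩ Gabriel ∩ Idris: 08:15-10:30, 16:00-18:15.
Yosef ∩ Gabriel ∩ Idris ∩ Grace: 08:15-10:30, 16:00-18:15.
The longest is 08:15-10:30 at 135 minutes.

135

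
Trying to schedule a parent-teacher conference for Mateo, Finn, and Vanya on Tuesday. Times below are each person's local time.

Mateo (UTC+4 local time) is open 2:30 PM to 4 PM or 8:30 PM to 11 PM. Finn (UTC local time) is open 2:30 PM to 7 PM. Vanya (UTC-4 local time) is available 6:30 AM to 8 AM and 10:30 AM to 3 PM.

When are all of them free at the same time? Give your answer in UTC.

Mateo in UTC: 10:30-12:00, 16:30-19:00 (subtract 4h to convert from UTC+4).
Finn in UTC: 14:30-19:00.
Vanya in UTC: 10:30-12:00, 14:30-19:00 (add 4h to convert from UTC-4).
Mateo ∩ Finn: 16:30-19:00.
Mateo ∩ Finn ∩ Vanya: 16:30-19:00.
So the common availability across everyone is 16:30-19:00.

16:30-19:00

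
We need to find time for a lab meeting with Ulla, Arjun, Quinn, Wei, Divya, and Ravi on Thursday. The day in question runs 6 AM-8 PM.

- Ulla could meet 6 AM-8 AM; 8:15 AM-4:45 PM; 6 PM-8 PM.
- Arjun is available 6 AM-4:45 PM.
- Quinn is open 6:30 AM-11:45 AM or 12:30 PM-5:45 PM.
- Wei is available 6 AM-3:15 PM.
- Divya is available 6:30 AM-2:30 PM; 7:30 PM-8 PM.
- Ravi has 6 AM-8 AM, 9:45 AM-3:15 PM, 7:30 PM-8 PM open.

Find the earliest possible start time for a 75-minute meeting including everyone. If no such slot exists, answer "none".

06:30

Ulla ∩ Arjun: 06:00-08:00, 08:15-16:45.
Ulla ∩ Arjun ∩ Quinn: 06:30-08:00, 08:15-11:45, 12:30-16:45.
Ulla ∩ Arjun ∩ Quinn ∩ Wei: 06:30-08:00, 08:15-11:45, 12:30-15:15.
Ulla ∩ Arjun ∩ Quinn ∩ Wei ∩ Divya: 06:30-08:00, 08:15-11:45, 12:30-14:30.
Ulla ∩ Arjun ∩ Quinn ∩ Wei ∩ Divya ∩ Ravi: 06:30-08:00, 09:45-11:45, 12:30-14:30.
The first common window of at least 75 minutes is 06:30-08:00, so the earliest start is 06:30.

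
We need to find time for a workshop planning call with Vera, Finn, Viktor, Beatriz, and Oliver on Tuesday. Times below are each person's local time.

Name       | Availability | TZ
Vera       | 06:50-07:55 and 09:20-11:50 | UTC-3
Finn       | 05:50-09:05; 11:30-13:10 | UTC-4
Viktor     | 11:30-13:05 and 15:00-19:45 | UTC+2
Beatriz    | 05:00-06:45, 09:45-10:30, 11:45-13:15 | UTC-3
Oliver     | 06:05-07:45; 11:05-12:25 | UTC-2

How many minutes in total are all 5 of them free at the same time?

Vera in UTC: 09:50-10:55, 12:20-14:50 (add 3h to convert from UTC-3).
Finn in UTC: 09:50-13:05, 15:30-17:10 (add 4h to convert from UTC-4).
Viktor in UTC: 09:30-11:05, 13:00-17:45 (subtract 2h to convert from UTC+2).
Beatriz in UTC: 08:00-09:45, 12:45-13:30, 14:45-16:15 (add 3h to convert from UTC-3).
Oliver in UTC: 08:05-09:45, 13:05-14:25 (add 2h to convert from UTC-2).
Vera ∩ Finn: 09:50-10:55, 12:20-13:05.
Vera ∩ Finn ∩ Viktor: 09:50-10:55, 13:00-13:05.
Vera ∩ Finn ∩ Viktor ∩ Beatriz: 13:00-13:05.
Vera ∩ Finn ∩ Viktor ∩ Beatriz ∩ Oliver: ∅.
There is no time when everyone is free.
There is no common window, so the total is 0 minutes.

0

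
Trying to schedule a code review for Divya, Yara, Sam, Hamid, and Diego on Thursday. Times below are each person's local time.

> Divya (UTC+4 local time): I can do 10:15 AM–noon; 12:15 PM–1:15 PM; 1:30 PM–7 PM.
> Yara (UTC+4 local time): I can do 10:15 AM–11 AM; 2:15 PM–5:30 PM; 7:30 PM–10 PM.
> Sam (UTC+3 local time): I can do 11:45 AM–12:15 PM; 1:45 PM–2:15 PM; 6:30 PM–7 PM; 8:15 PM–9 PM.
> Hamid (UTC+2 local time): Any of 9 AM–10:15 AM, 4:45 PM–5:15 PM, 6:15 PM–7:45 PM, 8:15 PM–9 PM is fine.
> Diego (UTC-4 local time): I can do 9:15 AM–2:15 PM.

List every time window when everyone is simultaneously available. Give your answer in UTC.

Divya in UTC: 06:15-08:00, 08:15-09:15, 09:30-15:00 (subtract 4h to convert from UTC+4).
Yara in UTC: 06:15-07:00, 10:15-13:30, 15:30-18:00 (subtract 4h to convert from UTC+4).
Sam in UTC: 08:45-09:15, 10:45-11:15, 15:30-16:00, 17:15-18:00 (subtract 3h to convert from UTC+3).
Hamid in UTC: 07:00-08:15, 14:45-15:15, 16:15-17:45, 18:15-19:00 (subtract 2h to convert from UTC+2).
Diego in UTC: 13:15-18:15 (add 4h to convert from UTC-4).
Divya ∩ Yara: 06:15-07:00, 10:15-13:30.
Divya ∩ Yara ∩ Sam: 10:45-11:15.
Divya ∩ Yara ∩ Sam ∩ Hamid: ∅.
Divya ∩ Yara ∩ Sam ∩ Hamid ∩ Diego: ∅.
There is no time when everyone is free.

none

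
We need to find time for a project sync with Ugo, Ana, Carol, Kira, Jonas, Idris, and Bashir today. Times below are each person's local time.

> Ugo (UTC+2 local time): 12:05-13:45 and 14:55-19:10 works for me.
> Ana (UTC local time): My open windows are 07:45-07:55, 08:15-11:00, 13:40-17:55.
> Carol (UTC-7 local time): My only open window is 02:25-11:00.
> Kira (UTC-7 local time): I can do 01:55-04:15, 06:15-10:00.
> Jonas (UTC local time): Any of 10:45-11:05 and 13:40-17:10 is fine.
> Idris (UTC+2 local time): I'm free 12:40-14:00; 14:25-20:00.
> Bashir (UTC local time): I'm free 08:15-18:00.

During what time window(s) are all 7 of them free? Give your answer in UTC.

Ugo in UTC: 10:05-11:45, 12:55-17:10 (subtract 2h to convert from UTC+2).
Ana in UTC: 07:45-07:55, 08:15-11:00, 13:40-17:55.
Carol in UTC: 09:25-18:00 (add 7h to convert from UTC-7).
Kira in UTC: 08:55-11:15, 13:15-17:00 (add 7h to convert from UTC-7).
Jonas in UTC: 10:45-11:05, 13:40-17:10.
Idris in UTC: 10:40-12:00, 12:25-18:00 (subtract 2h to convert from UTC+2).
Bashir in UTC: 08:15-18:00.
Ugo ∩ Ana: 10:05-11:00, 13:40-17:10.
Ugo ∩ Ana ∩ Carol: 10:05-11:00, 13:40-17:10.
Ugo ∩ Ana ∩ Carol ∩ Kira: 10:05-11:00, 13:40-17:00.
Ugo ∩ Ana ∩ Carol ∩ Kira ∩ Jonas: 10:45-11:00, 13:40-17:00.
Ugo ∩ Ana ∩ Carol ∩ Kira ∩ Jonas ∩ Idris: 10:45-11:00, 13:40-17:00.
Ugo ∩ Ana ∩ Carol ∩ Kira ∩ Jonas ∩ Idris ∩ Bashir: 10:45-11:00, 13:40-17:00.
So the common availability across everyone is 10:45-11:00, 13:40-17:00.

10:45-11:00, 13:40-17:00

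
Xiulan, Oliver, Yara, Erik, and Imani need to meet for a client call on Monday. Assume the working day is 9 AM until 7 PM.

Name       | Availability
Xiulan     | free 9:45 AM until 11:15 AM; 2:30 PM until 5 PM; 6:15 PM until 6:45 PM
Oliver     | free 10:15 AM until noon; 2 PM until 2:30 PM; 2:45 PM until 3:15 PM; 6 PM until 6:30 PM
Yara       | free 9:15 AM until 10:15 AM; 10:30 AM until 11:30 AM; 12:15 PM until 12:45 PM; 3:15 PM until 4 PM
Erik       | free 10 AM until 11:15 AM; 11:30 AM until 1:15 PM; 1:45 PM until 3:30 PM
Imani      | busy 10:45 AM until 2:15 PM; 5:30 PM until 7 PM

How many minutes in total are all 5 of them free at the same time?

Xiulan free: 09:45-11:15, 14:30-17:00, 18:15-18:45.
Oliver free: 10:15-12:00, 14:00-14:30, 14:45-15:15, 18:00-18:30.
Yara free: 09:15-10:15, 10:30-11:30, 12:15-12:45, 15:15-16:00.
Erik free: 10:00-11:15, 11:30-13:15, 13:45-15:30.
Imani free: 09:00-10:45, 14:15-17:30 (invert busy blocks within the working day).
Xiulan ∩ Oliver: 10:15-11:15, 14:45-15:15, 18:15-18:30.
Xiulan ∩ Oliver ∩ Yara: 10:30-11:15.
Xiulan ∩ Oliver ∩ Yara ∩ Erik: 10:30-11:15.
Xiulan ∩ Oliver ∩ Yara ∩ Erik ∩ Imani: 10:30-10:45.
Those are the intersection windows.
That's a single block of 15 minutes.

15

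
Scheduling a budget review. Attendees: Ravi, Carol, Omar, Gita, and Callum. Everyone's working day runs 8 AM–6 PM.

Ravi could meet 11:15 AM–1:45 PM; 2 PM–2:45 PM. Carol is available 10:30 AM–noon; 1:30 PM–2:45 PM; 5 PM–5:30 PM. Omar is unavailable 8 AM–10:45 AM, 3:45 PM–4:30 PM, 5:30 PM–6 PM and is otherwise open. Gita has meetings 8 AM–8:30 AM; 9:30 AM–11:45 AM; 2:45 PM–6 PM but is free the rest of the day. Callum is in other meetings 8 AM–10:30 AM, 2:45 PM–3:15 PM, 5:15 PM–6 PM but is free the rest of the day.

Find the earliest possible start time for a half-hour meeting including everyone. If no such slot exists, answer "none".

14:00

Ravi free: 11:15-13:45, 14:00-14:45.
Carol free: 10:30-12:00, 13:30-14:45, 17:00-17:30.
Omar free: 10:45-15:45, 16:30-17:30 (invert busy blocks within the working day).
Gita free: 08:30-09:30, 11:45-14:45 (invert busy blocks within the working day).
Callum free: 10:30-14:45, 15:15-17:15 (invert busy blocks within the working day).
Ravi ∩ Carol: 11:15-12:00, 13:30-13:45, 14:00-14:45.
Ravi ∩ Carol ∩ Omar: 11:15-12:00, 13:30-13:45, 14:00-14:45.
Ravi ∩ Carol ∩ Omar ∩ Gita: 11:45-12:00, 13:30-13:45, 14:00-14:45.
Ravi ∩ Carol ∩ Omar ∩ Gita ∩ Callum: 11:45-12:00, 13:30-13:45, 14:00-14:45.
So the common availability across everyone is 11:45-12:00, 13:30-13:45, 14:00-14:45.
The first common window of at least 30 minutes is 14:00-14:45, so the earliest start is 14:00.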